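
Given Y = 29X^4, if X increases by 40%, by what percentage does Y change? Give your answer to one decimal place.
284.2%

For Y = 29X^4:
If X → X(1 + 0.4)
Then Y → Y · (1 + 0.4)^4
     = Y · 3.8416

Percentage change = ((1 + 0.4)^4 − 1) × 100% ≈ 284.2%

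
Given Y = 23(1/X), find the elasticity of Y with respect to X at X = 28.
Elasticity = -1

Elasticity = (dY/dX) · (X/Y)

dY/dX = -23/X²
At X = 28: dY/dX = -23/784, Y = 23/28

Elasticity = (-23/784) · (28 / (23/28)) = -1

Interpretation: for a small percentage change in X, the percentage change in Y is approximately -1.00 times as large.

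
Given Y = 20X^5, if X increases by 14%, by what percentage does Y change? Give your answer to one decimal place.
92.5%

For Y = 20X^5:
If X → X(1 + 0.14)
Then Y → Y · (1 + 0.14)^5
     ≈ Y · 1.9254

Percentage change = ((1 + 0.14)^5 − 1) × 100% ≈ 92.5%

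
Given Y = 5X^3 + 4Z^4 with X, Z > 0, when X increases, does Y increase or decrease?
Y increases

Taking the partial derivative:
∂Y/∂X = 15X^2

∂Y/∂X = 15X^2 > 0 (assuming positive values)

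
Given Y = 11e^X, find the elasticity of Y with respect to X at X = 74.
Elasticity = 74

Elasticity = (dY/dX) · (X/Y)

dY/dX = 11·e^X
At X = 74: dY/dX = 11·e^74, Y = 11·e^74

Elasticity = (11·e^74) · (74 / (11·e^74)) = 74

Interpretation: for a small percentage change in X, the percentage change in Y is approximately 74.00 times as large.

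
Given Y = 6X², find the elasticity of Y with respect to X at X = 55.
Elasticity = 2

Elasticity = (dY/dX) · (X/Y)

dY/dX = 12·X
At X = 55: dY/dX = 660, Y = 18150

Elasticity = 660 · (55 / 18150) = 2

Interpretation: for a small percentage change in X, the percentage change in Y is approximately 2.00 times as large.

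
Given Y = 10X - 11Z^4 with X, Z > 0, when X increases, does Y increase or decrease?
Y increases

Taking the partial derivative:
∂Y/∂X = 10

∂Y/∂X = 10 > 0 (assuming positive values)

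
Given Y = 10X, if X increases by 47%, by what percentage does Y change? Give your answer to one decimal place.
47.0%

For Y = 10X:
If X → X(1 + 0.47)
Then Y → Y · (1 + 0.47)^1
     = Y · 1.4700

Percentage change = ((1 + 0.47)^1 − 1) × 100% = 47.0%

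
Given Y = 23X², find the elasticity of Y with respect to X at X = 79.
Elasticity = 2

Elasticity = (dY/dX) · (X/Y)

dY/dX = 46·X
At X = 79: dY/dX = 3634, Y = 143543

Elasticity = 3634 · (79 / 143543) = 2

Interpretation: for a small percentage change in X, the percentage change in Y is approximately 2.00 times as large.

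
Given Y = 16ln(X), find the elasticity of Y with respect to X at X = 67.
Elasticity = 1/ln(67) ≈ 0.2378

Elasticity = (dY/dX) · (X/Y)

dY/dX = 16/X
At X = 67: dY/dX = 16/67, Y = 16·ln(67)

Elasticity = (16/67) · (67 / (16·ln(67))) = 1/ln(67) ≈ 0.2378

Interpretation: for a small percentage change in X, the percentage change in Y is approximately 0.24 times as large.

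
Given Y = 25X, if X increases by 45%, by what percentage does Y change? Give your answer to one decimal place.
45.0%

For Y = 25X:
If X → X(1 + 0.45)
Then Y → Y · (1 + 0.45)^1
     = Y · 1.4500

Percentage change = ((1 + 0.45)^1 − 1) × 100% = 45.0%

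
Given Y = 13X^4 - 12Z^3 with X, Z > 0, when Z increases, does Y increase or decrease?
Y decreases

Taking the partial derivative:
∂Y/∂Z = -36Z^2

∂Y/∂Z = -36Z^2 < 0 (assuming positive values)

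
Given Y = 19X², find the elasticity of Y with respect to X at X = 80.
Elasticity = 2

Elasticity = (dY/dX) · (X/Y)

dY/dX = 38·X
At X = 80: dY/dX = 3040, Y = 121600

Elasticity = 3040 · (80 / 121600) = 2

Interpretation: for a small percentage change in X, the percentage change in Y is approximately 2.00 times as large.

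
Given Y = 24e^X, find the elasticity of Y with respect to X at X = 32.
Elasticity = 32

Elasticity = (dY/dX) · (X/Y)

dY/dX = 24·e^X
At X = 32: dY/dX = 24·e^32, Y = 24·e^32

Elasticity = (24·e^32) · (32 / (24·e^32)) = 32

Interpretation: for a small percentage change in X, the percentage change in Y is approximately 32.00 times as large.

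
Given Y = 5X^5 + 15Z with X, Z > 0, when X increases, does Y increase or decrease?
Y increases

Taking the partial derivative:
∂Y/∂X = 25X^4

∂Y/∂X = 25X^4 > 0 (assuming positive values)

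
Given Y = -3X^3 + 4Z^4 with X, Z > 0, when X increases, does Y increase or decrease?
Y decreases

Taking the partial derivative:
∂Y/∂X = -9X^2

∂Y/∂X = -9X^2 < 0 (assuming positive values)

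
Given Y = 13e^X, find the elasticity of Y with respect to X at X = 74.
Elasticity = 74

Elasticity = (dY/dX) · (X/Y)

dY/dX = 13·e^X
At X = 74: dY/dX = 13·e^74, Y = 13·e^74

Elasticity = (13·e^74) · (74 / (13·e^74)) = 74

Interpretation: for a small percentage change in X, the percentage change in Y is approximately 74.00 times as large.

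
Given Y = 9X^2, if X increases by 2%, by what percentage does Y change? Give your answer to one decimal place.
4.0%

For Y = 9X^2:
If X → X(1 + 0.02)
Then Y → Y · (1 + 0.02)^2
     = Y · 1.0404

Percentage change = ((1 + 0.02)^2 − 1) × 100% ≈ 4.0%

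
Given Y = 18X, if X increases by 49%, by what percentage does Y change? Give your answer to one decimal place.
49.0%

For Y = 18X:
If X → X(1 + 0.49)
Then Y → Y · (1 + 0.49)^1
     = Y · 1.4900

Percentage change = ((1 + 0.49)^1 − 1) × 100% = 49.0%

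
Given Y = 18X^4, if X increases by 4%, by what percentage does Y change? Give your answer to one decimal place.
17.0%

For Y = 18X^4:
If X → X(1 + 0.04)
Then Y → Y · (1 + 0.04)^4
     ≈ Y · 1.1699

Percentage change = ((1 + 0.04)^4 − 1) × 100% ≈ 17.0%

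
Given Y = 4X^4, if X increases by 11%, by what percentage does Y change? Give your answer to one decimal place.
51.8%

For Y = 4X^4:
If X → X(1 + 0.11)
Then Y → Y · (1 + 0.11)^4
     ≈ Y · 1.5181

Percentage change = ((1 + 0.11)^4 − 1) × 100% ≈ 51.8%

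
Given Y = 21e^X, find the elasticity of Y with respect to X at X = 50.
Elasticity = 50

Elasticity = (dY/dX) · (X/Y)

dY/dX = 21·e^X
At X = 50: dY/dX = 21·e^50, Y = 21·e^50

Elasticity = (21·e^50) · (50 / (21·e^50)) = 50

Interpretation: for a small percentage change in X, the percentage change in Y is approximately 50.00 times as large.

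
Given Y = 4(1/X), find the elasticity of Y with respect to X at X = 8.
Elasticity = -1

Elasticity = (dY/dX) · (X/Y)

dY/dX = -4/X²
At X = 8: dY/dX = -1/16, Y = 1/2

Elasticity = (-1/16) · (8 / (1/2)) = -1

Interpretation: for a small percentage change in X, the percentage change in Y is approximately -1.00 times as large.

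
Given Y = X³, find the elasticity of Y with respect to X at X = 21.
Elasticity = 3

Elasticity = (dY/dX) · (X/Y)

dY/dX = 3·X²
At X = 21: dY/dX = 1323, Y = 9261

Elasticity = 1323 · (21 / 9261) = 3

Interpretation: for a small percentage change in X, the percentage change in Y is approximately 3.00 times as large.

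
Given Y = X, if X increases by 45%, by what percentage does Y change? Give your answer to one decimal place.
45.0%

For Y = X:
If X → X(1 + 0.45)
Then Y → Y · (1 + 0.45)^1
     = Y · 1.4500

Percentage change = ((1 + 0.45)^1 − 1) × 100% = 45.0%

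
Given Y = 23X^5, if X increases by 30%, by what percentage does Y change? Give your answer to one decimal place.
271.3%

For Y = 23X^5:
If X → X(1 + 0.3)
Then Y → Y · (1 + 0.3)^5
     ≈ Y · 3.7129

Percentage change = ((1 + 0.3)^5 − 1) × 100% ≈ 271.3%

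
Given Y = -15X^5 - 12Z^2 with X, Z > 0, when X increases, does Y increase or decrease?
Y decreases

Taking the partial derivative:
∂Y/∂X = -75X^4

∂Y/∂X = -75X^4 < 0 (assuming positive values)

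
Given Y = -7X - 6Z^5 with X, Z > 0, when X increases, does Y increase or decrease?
Y decreases

Taking the partial derivative:
∂Y/∂X = -7

∂Y/∂X = -7 < 0 (assuming positive values)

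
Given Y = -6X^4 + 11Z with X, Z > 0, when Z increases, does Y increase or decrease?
Y increases

Taking the partial derivative:
∂Y/∂Z = 11

∂Y/∂Z = 11 > 0 (assuming positive values)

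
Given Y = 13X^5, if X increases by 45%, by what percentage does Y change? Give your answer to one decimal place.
541.0%

For Y = 13X^5:
If X → X(1 + 0.45)
Then Y → Y · (1 + 0.45)^5
     ≈ Y · 6.4097

Percentage change = ((1 + 0.45)^5 − 1) × 100% ≈ 541.0%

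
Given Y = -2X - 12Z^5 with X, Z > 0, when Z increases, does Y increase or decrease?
Y decreases

Taking the partial derivative:
∂Y/∂Z = -60Z^4

∂Y/∂Z = -60Z^4 < 0 (assuming positive values)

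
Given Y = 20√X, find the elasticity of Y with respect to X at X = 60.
Elasticity = 1/2

Elasticity = (dY/dX) · (X/Y)

dY/dX = 10/√X
At X = 60: dY/dX = √15/3, Y = 40·√15

Elasticity = (√15/3) · (60 / (40·√15)) = 1/2

Interpretation: for a small percentage change in X, the percentage change in Y is approximately 0.50 times as large.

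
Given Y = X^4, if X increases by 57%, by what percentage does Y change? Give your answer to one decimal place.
507.6%

For Y = X^4:
If X → X(1 + 0.57)
Then Y → Y · (1 + 0.57)^4
     ≈ Y · 6.0757

Percentage change = ((1 + 0.57)^4 − 1) × 100% ≈ 507.6%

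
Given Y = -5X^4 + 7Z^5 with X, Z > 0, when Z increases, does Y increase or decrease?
Y increases

Taking the partial derivative:
∂Y/∂Z = 35Z^4

∂Y/∂Z = 35Z^4 > 0 (assuming positive values)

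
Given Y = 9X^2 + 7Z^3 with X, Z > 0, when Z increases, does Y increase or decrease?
Y increases

Taking the partial derivative:
∂Y/∂Z = 21Z^2

∂Y/∂Z = 21Z^2 > 0 (assuming positive values)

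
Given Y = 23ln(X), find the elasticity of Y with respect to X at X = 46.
Elasticity = 1/ln(46) ≈ 0.2612

Elasticity = (dY/dX) · (X/Y)

dY/dX = 23/X
At X = 46: dY/dX = 1/2, Y = 23·ln(46)

Elasticity = (1/2) · (46 / (23·ln(46))) = 1/ln(46) ≈ 0.2612

Interpretation: for a small percentage change in X, the percentage change in Y is approximately 0.26 times as large.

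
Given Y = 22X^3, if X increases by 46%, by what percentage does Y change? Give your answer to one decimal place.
211.2%

For Y = 22X^3:
If X → X(1 + 0.46)
Then Y → Y · (1 + 0.46)^3
     ≈ Y · 3.1121

Percentage change = ((1 + 0.46)^3 − 1) × 100% ≈ 211.2%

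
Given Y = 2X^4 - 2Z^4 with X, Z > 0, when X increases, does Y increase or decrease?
Y increases

Taking the partial derivative:
∂Y/∂X = 8X^3

∂Y/∂X = 8X^3 > 0 (assuming positive values)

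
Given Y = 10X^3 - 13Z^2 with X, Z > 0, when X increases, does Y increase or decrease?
Y increases

Taking the partial derivative:
∂Y/∂X = 30X^2

∂Y/∂X = 30X^2 > 0 (assuming positive values)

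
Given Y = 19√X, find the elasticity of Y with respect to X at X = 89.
Elasticity = 1/2

Elasticity = (dY/dX) · (X/Y)

dY/dX = 19/(2·√X)
At X = 89: dY/dX = 19·√89/178, Y = 19·√89

Elasticity = (19·√89/178) · (89 / (19·√89)) = 1/2

Interpretation: for a small percentage change in X, the percentage change in Y is approximately 0.50 times as large.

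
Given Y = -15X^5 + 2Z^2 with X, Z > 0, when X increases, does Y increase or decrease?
Y decreases

Taking the partial derivative:
∂Y/∂X = -75X^4

∂Y/∂X = -75X^4 < 0 (assuming positive values)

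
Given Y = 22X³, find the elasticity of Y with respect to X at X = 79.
Elasticity = 3

Elasticity = (dY/dX) · (X/Y)

dY/dX = 66·X²
At X = 79: dY/dX = 411906, Y = 10846858

Elasticity = 411906 · (79 / 10846858) = 3

Interpretation: for a small percentage change in X, the percentage change in Y is approximately 3.00 times as large.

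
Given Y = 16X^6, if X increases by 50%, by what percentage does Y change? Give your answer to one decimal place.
1039.1%

For Y = 16X^6:
If X → X(1 + 0.5)
Then Y → Y · (1 + 0.5)^6
     ≈ Y · 11.3906

Percentage change = ((1 + 0.5)^6 − 1) × 100% ≈ 1039.1%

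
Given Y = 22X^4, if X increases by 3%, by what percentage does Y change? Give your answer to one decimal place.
12.6%

For Y = 22X^4:
If X → X(1 + 0.03)
Then Y → Y · (1 + 0.03)^4
     ≈ Y · 1.1255

Percentage change = ((1 + 0.03)^4 − 1) × 100% ≈ 12.6%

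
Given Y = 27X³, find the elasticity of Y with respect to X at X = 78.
Elasticity = 3

Elasticity = (dY/dX) · (X/Y)

dY/dX = 81·X²
At X = 78: dY/dX = 492804, Y = 12812904

Elasticity = 492804 · (78 / 12812904) = 3

Interpretation: for a small percentage change in X, the percentage change in Y is approximately 3.00 times as large.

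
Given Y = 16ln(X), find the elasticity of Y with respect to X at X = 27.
Elasticity = 1/ln(27) ≈ 0.3034

Elasticity = (dY/dX) · (X/Y)

dY/dX = 16/X
At X = 27: dY/dX = 16/27, Y = 16·ln(27)

Elasticity = (16/27) · (27 / (16·ln(27))) = 1/ln(27) ≈ 0.3034

Interpretation: for a small percentage change in X, the percentage change in Y is approximately 0.30 times as large.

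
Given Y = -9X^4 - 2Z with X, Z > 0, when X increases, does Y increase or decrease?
Y decreases

Taking the partial derivative:
∂Y/∂X = -36X^3

∂Y/∂X = -36X^3 < 0 (assuming positive values)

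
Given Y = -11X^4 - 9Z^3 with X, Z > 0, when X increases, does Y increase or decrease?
Y decreases

Taking the partial derivative:
∂Y/∂X = -44X^3

∂Y/∂X = -44X^3 < 0 (assuming positive values)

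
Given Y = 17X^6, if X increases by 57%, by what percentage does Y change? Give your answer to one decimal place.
1397.6%

For Y = 17X^6:
If X → X(1 + 0.57)
Then Y → Y · (1 + 0.57)^6
     ≈ Y · 14.9761

Percentage change = ((1 + 0.57)^6 − 1) × 100% ≈ 1397.6%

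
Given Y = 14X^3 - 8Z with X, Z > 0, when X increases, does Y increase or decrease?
Y increases

Taking the partial derivative:
∂Y/∂X = 42X^2

∂Y/∂X = 42X^2 > 0 (assuming positive values)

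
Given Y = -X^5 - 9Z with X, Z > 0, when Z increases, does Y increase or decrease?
Y decreases

Taking the partial derivative:
∂Y/∂Z = -9

∂Y/∂Z = -9 < 0 (assuming positive values)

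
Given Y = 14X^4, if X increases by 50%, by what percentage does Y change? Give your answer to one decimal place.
406.3%

For Y = 14X^4:
If X → X(1 + 0.5)
Then Y → Y · (1 + 0.5)^4
     = Y · 5.0625

Percentage change = ((1 + 0.5)^4 − 1) × 100% ≈ 406.3%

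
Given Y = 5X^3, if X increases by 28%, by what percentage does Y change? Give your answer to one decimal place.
109.7%

For Y = 5X^3:
If X → X(1 + 0.28)
Then Y → Y · (1 + 0.28)^3
     ≈ Y · 2.0972

Percentage change = ((1 + 0.28)^3 − 1) × 100% ≈ 109.7%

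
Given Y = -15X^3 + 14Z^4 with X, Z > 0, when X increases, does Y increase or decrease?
Y decreases

Taking the partial derivative:
∂Y/∂X = -45X^2

∂Y/∂X = -45X^2 < 0 (assuming positive values)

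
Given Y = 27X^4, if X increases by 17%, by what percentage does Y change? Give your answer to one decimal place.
87.4%

For Y = 27X^4:
If X → X(1 + 0.17)
Then Y → Y · (1 + 0.17)^4
     ≈ Y · 1.8739

Percentage change = ((1 + 0.17)^4 − 1) × 100% ≈ 87.4%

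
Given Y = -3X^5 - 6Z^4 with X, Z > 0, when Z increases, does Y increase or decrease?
Y decreases

Taking the partial derivative:
∂Y/∂Z = -24Z^3

∂Y/∂Z = -24Z^3 < 0 (assuming positive values)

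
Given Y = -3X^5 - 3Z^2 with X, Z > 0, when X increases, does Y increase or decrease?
Y decreases

Taking the partial derivative:
∂Y/∂X = -15X^4

∂Y/∂X = -15X^4 < 0 (assuming positive values)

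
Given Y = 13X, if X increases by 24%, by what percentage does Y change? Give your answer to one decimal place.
24.0%

For Y = 13X:
If X → X(1 + 0.24)
Then Y → Y · (1 + 0.24)^1
     = Y · 1.2400

Percentage change = ((1 + 0.24)^1 − 1) × 100% = 24.0%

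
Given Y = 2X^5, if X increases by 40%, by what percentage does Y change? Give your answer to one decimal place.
437.8%

For Y = 2X^5:
If X → X(1 + 0.4)
Then Y → Y · (1 + 0.4)^5
     ≈ Y · 5.3782

Percentage change = ((1 + 0.4)^5 − 1) × 100% ≈ 437.8%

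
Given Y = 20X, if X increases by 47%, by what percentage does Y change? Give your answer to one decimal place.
47.0%

For Y = 20X:
If X → X(1 + 0.47)
Then Y → Y · (1 + 0.47)^1
     = Y · 1.4700

Percentage change = ((1 + 0.47)^1 − 1) × 100% = 47.0%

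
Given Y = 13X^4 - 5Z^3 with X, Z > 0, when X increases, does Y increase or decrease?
Y increases

Taking the partial derivative:
∂Y/∂X = 52X^3

∂Y/∂X = 52X^3 > 0 (assuming positive values)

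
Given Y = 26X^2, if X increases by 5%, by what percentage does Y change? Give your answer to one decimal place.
10.3%

For Y = 26X^2:
If X → X(1 + 0.05)
Then Y → Y · (1 + 0.05)^2
     = Y · 1.1025

Percentage change = ((1 + 0.05)^2 − 1) × 100% ≈ 10.3%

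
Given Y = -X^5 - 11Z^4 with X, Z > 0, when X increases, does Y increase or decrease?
Y decreases

Taking the partial derivative:
∂Y/∂X = -5X^4

∂Y/∂X = -5X^4 < 0 (assuming positive values)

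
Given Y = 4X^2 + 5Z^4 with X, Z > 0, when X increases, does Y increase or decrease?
Y increases

Taking the partial derivative:
∂Y/∂X = 8X

∂Y/∂X = 8X > 0 (assuming positive values)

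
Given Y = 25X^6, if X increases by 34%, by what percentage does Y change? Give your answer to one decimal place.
478.9%

For Y = 25X^6:
If X → X(1 + 0.34)
Then Y → Y · (1 + 0.34)^6
     ≈ Y · 5.7893

Percentage change = ((1 + 0.34)^6 − 1) × 100% ≈ 478.9%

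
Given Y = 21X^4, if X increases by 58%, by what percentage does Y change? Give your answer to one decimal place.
523.2%

For Y = 21X^4:
If X → X(1 + 0.58)
Then Y → Y · (1 + 0.58)^4
     ≈ Y · 6.2320

Percentage change = ((1 + 0.58)^4 − 1) × 100% ≈ 523.2%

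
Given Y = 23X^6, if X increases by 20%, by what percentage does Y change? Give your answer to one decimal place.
198.6%

For Y = 23X^6:
If X → X(1 + 0.2)
Then Y → Y · (1 + 0.2)^6
     ≈ Y · 2.9860

Percentage change = ((1 + 0.2)^6 − 1) × 100% ≈ 198.6%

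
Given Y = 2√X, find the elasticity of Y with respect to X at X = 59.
Elasticity = 1/2

Elasticity = (dY/dX) · (X/Y)

dY/dX = 1/√X
At X = 59: dY/dX = √59/59, Y = 2·√59

Elasticity = (√59/59) · (59 / (2·√59)) = 1/2

Interpretation: for a small percentage change in X, the percentage change in Y is approximately 0.50 times as large.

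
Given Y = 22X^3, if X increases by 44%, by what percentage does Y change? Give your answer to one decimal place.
198.6%

For Y = 22X^3:
If X → X(1 + 0.44)
Then Y → Y · (1 + 0.44)^3
     ≈ Y · 2.9860

Percentage change = ((1 + 0.44)^3 − 1) × 100% ≈ 198.6%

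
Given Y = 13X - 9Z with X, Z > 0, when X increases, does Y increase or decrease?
Y increases

Taking the partial derivative:
∂Y/∂X = 13

∂Y/∂X = 13 > 0 (assuming positive values)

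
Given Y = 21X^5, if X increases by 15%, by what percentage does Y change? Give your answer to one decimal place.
101.1%

For Y = 21X^5:
If X → X(1 + 0.15)
Then Y → Y · (1 + 0.15)^5
     ≈ Y · 2.0114

Percentage change = ((1 + 0.15)^5 − 1) × 100% ≈ 101.1%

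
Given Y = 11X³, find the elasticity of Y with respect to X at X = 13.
Elasticity = 3

Elasticity = (dY/dX) · (X/Y)

dY/dX = 33·X²
At X = 13: dY/dX = 5577, Y = 24167

Elasticity = 5577 · (13 / 24167) = 3

Interpretation: for a small percentage change in X, the percentage change in Y is approximately 3.00 times as large.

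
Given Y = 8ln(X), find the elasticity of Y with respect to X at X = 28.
Elasticity = 1/ln(28) ≈ 0.3001

Elasticity = (dY/dX) · (X/Y)

dY/dX = 8/X
At X = 28: dY/dX = 2/7, Y = 8·ln(28)

Elasticity = (2/7) · (28 / (8·ln(28))) = 1/ln(28) ≈ 0.3001

Interpretation: for a small percentage change in X, the percentage change in Y is approximately 0.30 times as large.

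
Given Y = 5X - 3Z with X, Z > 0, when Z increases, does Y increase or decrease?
Y decreases

Taking the partial derivative:
∂Y/∂Z = -3

∂Y/∂Z = -3 < 0 (assuming positive values)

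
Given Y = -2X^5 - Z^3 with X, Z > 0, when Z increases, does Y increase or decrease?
Y decreases

Taking the partial derivative:
∂Y/∂Z = -3Z^2

∂Y/∂Z = -3Z^2 < 0 (assuming positive values)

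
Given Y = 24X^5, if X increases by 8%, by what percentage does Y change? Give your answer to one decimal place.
46.9%

For Y = 24X^5:
If X → X(1 + 0.08)
Then Y → Y · (1 + 0.08)^5
     ≈ Y · 1.4693

Percentage change = ((1 + 0.08)^5 − 1) × 100% ≈ 46.9%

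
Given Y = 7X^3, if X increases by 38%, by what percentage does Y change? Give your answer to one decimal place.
162.8%

For Y = 7X^3:
If X → X(1 + 0.38)
Then Y → Y · (1 + 0.38)^3
     ≈ Y · 2.6281

Percentage change = ((1 + 0.38)^3 − 1) × 100% ≈ 162.8%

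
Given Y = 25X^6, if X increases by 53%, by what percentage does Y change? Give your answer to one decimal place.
1182.8%

For Y = 25X^6:
If X → X(1 + 0.53)
Then Y → Y · (1 + 0.53)^6
     ≈ Y · 12.8277

Percentage change = ((1 + 0.53)^6 − 1) × 100% ≈ 1182.8%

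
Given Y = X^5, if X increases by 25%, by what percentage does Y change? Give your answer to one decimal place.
205.2%

For Y = X^5:
If X → X(1 + 0.25)
Then Y → Y · (1 + 0.25)^5
     ≈ Y · 3.0518

Percentage change = ((1 + 0.25)^5 − 1) × 100% ≈ 205.2%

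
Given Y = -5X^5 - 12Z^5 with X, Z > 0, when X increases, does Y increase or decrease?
Y decreases

Taking the partial derivative:
∂Y/∂X = -25X^4

∂Y/∂X = -25X^4 < 0 (assuming positive values)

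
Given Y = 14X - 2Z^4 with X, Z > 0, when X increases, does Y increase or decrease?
Y increases

Taking the partial derivative:
∂Y/∂X = 14

∂Y/∂X = 14 > 0 (assuming positive values)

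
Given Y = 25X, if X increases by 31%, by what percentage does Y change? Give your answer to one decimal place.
31.0%

For Y = 25X:
If X → X(1 + 0.31)
Then Y → Y · (1 + 0.31)^1
     = Y · 1.3100

Percentage change = ((1 + 0.31)^1 − 1) × 100% = 31.0%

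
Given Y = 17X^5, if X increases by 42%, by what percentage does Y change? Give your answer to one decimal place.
477.4%

For Y = 17X^5:
If X → X(1 + 0.42)
Then Y → Y · (1 + 0.42)^5
     ≈ Y · 5.7735

Percentage change = ((1 + 0.42)^5 − 1) × 100% ≈ 477.4%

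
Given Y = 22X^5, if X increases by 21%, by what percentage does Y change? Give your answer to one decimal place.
159.4%

For Y = 22X^5:
If X → X(1 + 0.21)
Then Y → Y · (1 + 0.21)^5
     ≈ Y · 2.5937

Percentage change = ((1 + 0.21)^5 − 1) × 100% ≈ 159.4%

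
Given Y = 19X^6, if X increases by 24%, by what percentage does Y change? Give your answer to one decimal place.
263.5%

For Y = 19X^6:
If X → X(1 + 0.24)
Then Y → Y · (1 + 0.24)^6
     ≈ Y · 3.6352

Percentage change = ((1 + 0.24)^6 − 1) × 100% ≈ 263.5%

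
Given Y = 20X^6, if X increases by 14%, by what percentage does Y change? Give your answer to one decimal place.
119.5%

For Y = 20X^6:
If X → X(1 + 0.14)
Then Y → Y · (1 + 0.14)^6
     ≈ Y · 2.1950

Percentage change = ((1 + 0.14)^6 − 1) × 100% ≈ 119.5%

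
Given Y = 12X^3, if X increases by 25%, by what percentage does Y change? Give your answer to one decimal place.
95.3%

For Y = 12X^3:
If X → X(1 + 0.25)
Then Y → Y · (1 + 0.25)^3
     ≈ Y · 1.9531

Percentage change = ((1 + 0.25)^3 − 1) × 100% ≈ 95.3%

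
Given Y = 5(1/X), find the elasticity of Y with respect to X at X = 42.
Elasticity = -1

Elasticity = (dY/dX) · (X/Y)

dY/dX = -5/X²
At X = 42: dY/dX = -5/1764, Y = 5/42

Elasticity = (-5/1764) · (42 / (5/42)) = -1

Interpretation: for a small percentage change in X, the percentage change in Y is approximately -1.00 times as large.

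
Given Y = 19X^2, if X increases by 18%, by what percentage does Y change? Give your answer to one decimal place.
39.2%

For Y = 19X^2:
If X → X(1 + 0.18)
Then Y → Y · (1 + 0.18)^2
     = Y · 1.3924

Percentage change = ((1 + 0.18)^2 − 1) × 100% ≈ 39.2%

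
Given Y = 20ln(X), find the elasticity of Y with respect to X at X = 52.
Elasticity = 1/ln(52) ≈ 0.2531

Elasticity = (dY/dX) · (X/Y)

dY/dX = 20/X
At X = 52: dY/dX = 5/13, Y = 20·ln(52)

Elasticity = (5/13) · (52 / (20·ln(52))) = 1/ln(52) ≈ 0.2531

Interpretation: for a small percentage change in X, the percentage change in Y is approximately 0.25 times as large.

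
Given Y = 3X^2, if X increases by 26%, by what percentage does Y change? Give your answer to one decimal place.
58.8%

For Y = 3X^2:
If X → X(1 + 0.26)
Then Y → Y · (1 + 0.26)^2
     = Y · 1.5876

Percentage change = ((1 + 0.26)^2 − 1) × 100% ≈ 58.8%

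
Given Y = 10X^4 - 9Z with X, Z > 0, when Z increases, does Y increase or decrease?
Y decreases

Taking the partial derivative:
∂Y/∂Z = -9

∂Y/∂Z = -9 < 0 (assuming positive values)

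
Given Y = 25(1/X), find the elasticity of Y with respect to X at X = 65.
Elasticity = -1

Elasticity = (dY/dX) · (X/Y)

dY/dX = -25/X²
At X = 65: dY/dX = -1/169, Y = 5/13

Elasticity = (-1/169) · (65 / (5/13)) = -1

Interpretation: for a small percentage change in X, the percentage change in Y is approximately -1.00 times as large.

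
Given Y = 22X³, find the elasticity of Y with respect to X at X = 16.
Elasticity = 3

Elasticity = (dY/dX) · (X/Y)

dY/dX = 66·X²
At X = 16: dY/dX = 16896, Y = 90112

Elasticity = 16896 · (16 / 90112) = 3

Interpretation: for a small percentage change in X, the percentage change in Y is approximately 3.00 times as large.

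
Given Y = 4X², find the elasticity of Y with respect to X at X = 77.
Elasticity = 2

Elasticity = (dY/dX) · (X/Y)

dY/dX = 8·X
At X = 77: dY/dX = 616, Y = 23716

Elasticity = 616 · (77 / 23716) = 2

Interpretation: for a small percentage change in X, the percentage change in Y is approximately 2.00 times as large.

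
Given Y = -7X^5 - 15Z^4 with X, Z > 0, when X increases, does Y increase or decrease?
Y decreases

Taking the partial derivative:
∂Y/∂X = -35X^4

∂Y/∂X = -35X^4 < 0 (assuming positive values)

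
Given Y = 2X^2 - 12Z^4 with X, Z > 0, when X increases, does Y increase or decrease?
Y increases

Taking the partial derivative:
∂Y/∂X = 4X

∂Y/∂X = 4X > 0 (assuming positive values)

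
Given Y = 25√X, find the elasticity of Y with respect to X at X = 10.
Elasticity = 1/2

Elasticity = (dY/dX) · (X/Y)

dY/dX = 25/(2·√X)
At X = 10: dY/dX = 5·√10/4, Y = 25·√10

Elasticity = (5·√10/4) · (10 / (25·√10)) = 1/2

Interpretation: for a small percentage change in X, the percentage change in Y is approximately 0.50 times as large.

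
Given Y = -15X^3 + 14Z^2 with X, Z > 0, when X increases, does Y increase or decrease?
Y decreases

Taking the partial derivative:
∂Y/∂X = -45X^2

∂Y/∂X = -45X^2 < 0 (assuming positive values)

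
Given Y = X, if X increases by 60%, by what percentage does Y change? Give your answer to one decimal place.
60.0%

For Y = X:
If X → X(1 + 0.6)
Then Y → Y · (1 + 0.6)^1
     = Y · 1.6000

Percentage change = ((1 + 0.6)^1 − 1) × 100% = 60.0%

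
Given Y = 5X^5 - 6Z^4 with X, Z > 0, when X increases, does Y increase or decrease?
Y increases

Taking the partial derivative:
∂Y/∂X = 25X^4

∂Y/∂X = 25X^4 > 0 (assuming positive values)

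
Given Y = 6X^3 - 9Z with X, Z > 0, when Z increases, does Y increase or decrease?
Y decreases

Taking the partial derivative:
∂Y/∂Z = -9

∂Y/∂Z = -9 < 0 (assuming positive values)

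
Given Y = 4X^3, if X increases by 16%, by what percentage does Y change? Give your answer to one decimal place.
56.1%

For Y = 4X^3:
If X → X(1 + 0.16)
Then Y → Y · (1 + 0.16)^3
     ≈ Y · 1.5609

Percentage change = ((1 + 0.16)^3 − 1) × 100% ≈ 56.1%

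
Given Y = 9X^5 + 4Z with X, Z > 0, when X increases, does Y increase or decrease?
Y increases

Taking the partial derivative:
∂Y/∂X = 45X^4

∂Y/∂X = 45X^4 > 0 (assuming positive values)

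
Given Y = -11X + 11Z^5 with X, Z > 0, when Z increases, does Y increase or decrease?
Y increases

Taking the partial derivative:
∂Y/∂Z = 55Z^4

∂Y/∂Z = 55Z^4 > 0 (assuming positive values)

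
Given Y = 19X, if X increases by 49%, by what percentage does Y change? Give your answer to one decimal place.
49.0%

For Y = 19X:
If X → X(1 + 0.49)
Then Y → Y · (1 + 0.49)^1
     = Y · 1.4900

Percentage change = ((1 + 0.49)^1 − 1) × 100% = 49.0%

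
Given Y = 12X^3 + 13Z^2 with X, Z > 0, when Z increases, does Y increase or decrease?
Y increases

Taking the partial derivative:
∂Y/∂Z = 26Z

∂Y/∂Z = 26Z > 0 (assuming positive values)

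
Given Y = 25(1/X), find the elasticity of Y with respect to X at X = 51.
Elasticity = -1

Elasticity = (dY/dX) · (X/Y)

dY/dX = -25/X²
At X = 51: dY/dX = -25/2601, Y = 25/51

Elasticity = (-25/2601) · (51 / (25/51)) = -1

Interpretation: for a small percentage change in X, the percentage change in Y is approximately -1.00 times as large.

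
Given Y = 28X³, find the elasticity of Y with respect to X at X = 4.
Elasticity = 3

Elasticity = (dY/dX) · (X/Y)

dY/dX = 84·X²
At X = 4: dY/dX = 1344, Y = 1792

Elasticity = 1344 · (4 / 1792) = 3

Interpretation: for a small percentage change in X, the percentage change in Y is approximately 3.00 times as large.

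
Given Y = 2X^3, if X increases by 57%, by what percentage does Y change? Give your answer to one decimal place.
287.0%

For Y = 2X^3:
If X → X(1 + 0.57)
Then Y → Y · (1 + 0.57)^3
     ≈ Y · 3.8699

Percentage change = ((1 + 0.57)^3 − 1) × 100% ≈ 287.0%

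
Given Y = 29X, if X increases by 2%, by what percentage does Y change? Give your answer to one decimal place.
2.0%

For Y = 29X:
If X → X(1 + 0.02)
Then Y → Y · (1 + 0.02)^1
     = Y · 1.0200

Percentage change = ((1 + 0.02)^1 − 1) × 100% = 2.0%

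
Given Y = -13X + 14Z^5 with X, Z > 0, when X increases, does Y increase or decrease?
Y decreases

Taking the partial derivative:
∂Y/∂X = -13

∂Y/∂X = -13 < 0 (assuming positive values)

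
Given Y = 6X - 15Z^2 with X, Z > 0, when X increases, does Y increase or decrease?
Y increases

Taking the partial derivative:
∂Y/∂X = 6

∂Y/∂X = 6 > 0 (assuming positive values)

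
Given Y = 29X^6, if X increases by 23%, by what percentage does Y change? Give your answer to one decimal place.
246.3%

For Y = 29X^6:
If X → X(1 + 0.23)
Then Y → Y · (1 + 0.23)^6
     ≈ Y · 3.4628

Percentage change = ((1 + 0.23)^6 − 1) × 100% ≈ 246.3%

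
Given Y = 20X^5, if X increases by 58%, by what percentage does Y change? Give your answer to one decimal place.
884.7%

For Y = 20X^5:
If X → X(1 + 0.58)
Then Y → Y · (1 + 0.58)^5
     ≈ Y · 9.8466

Percentage change = ((1 + 0.58)^5 − 1) × 100% ≈ 884.7%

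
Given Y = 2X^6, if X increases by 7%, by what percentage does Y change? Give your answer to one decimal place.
50.1%

For Y = 2X^6:
If X → X(1 + 0.07)
Then Y → Y · (1 + 0.07)^6
     ≈ Y · 1.5007

Percentage change = ((1 + 0.07)^6 − 1) × 100% ≈ 50.1%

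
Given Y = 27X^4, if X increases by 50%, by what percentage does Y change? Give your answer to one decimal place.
406.3%

For Y = 27X^4:
If X → X(1 + 0.5)
Then Y → Y · (1 + 0.5)^4
     = Y · 5.0625

Percentage change = ((1 + 0.5)^4 − 1) × 100% ≈ 406.3%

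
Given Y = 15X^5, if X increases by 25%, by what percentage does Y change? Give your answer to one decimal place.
205.2%

For Y = 15X^5:
If X → X(1 + 0.25)
Then Y → Y · (1 + 0.25)^5
     ≈ Y · 3.0518

Percentage change = ((1 + 0.25)^5 − 1) × 100% ≈ 205.2%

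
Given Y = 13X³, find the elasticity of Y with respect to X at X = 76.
Elasticity = 3

Elasticity = (dY/dX) · (X/Y)

dY/dX = 39·X²
At X = 76: dY/dX = 225264, Y = 5706688

Elasticity = 225264 · (76 / 5706688) = 3

Interpretation: for a small percentage change in X, the percentage change in Y is approximately 3.00 times as large.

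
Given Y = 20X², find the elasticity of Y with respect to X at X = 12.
Elasticity = 2

Elasticity = (dY/dX) · (X/Y)

dY/dX = 40·X
At X = 12: dY/dX = 480, Y = 2880

Elasticity = 480 · (12 / 2880) = 2

Interpretation: for a small percentage change in X, the percentage change in Y is approximately 2.00 times as large.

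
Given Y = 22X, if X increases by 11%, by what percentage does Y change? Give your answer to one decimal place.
11.0%

For Y = 22X:
If X → X(1 + 0.11)
Then Y → Y · (1 + 0.11)^1
     = Y · 1.1100

Percentage change = ((1 + 0.11)^1 − 1) × 100% = 11.0%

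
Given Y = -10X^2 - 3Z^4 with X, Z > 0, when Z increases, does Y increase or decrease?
Y decreases

Taking the partial derivative:
∂Y/∂Z = -12Z^3

∂Y/∂Z = -12Z^3 < 0 (assuming positive values)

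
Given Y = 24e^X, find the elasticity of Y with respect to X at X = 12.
Elasticity = 12

Elasticity = (dY/dX) · (X/Y)

dY/dX = 24·e^X
At X = 12: dY/dX = 24·e^12, Y = 24·e^12

Elasticity = (24·e^12) · (12 / (24·e^12)) = 12

Interpretation: for a small percentage change in X, the percentage change in Y is approximately 12.00 times as large.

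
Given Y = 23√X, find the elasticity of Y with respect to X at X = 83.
Elasticity = 1/2

Elasticity = (dY/dX) · (X/Y)

dY/dX = 23/(2·√X)
At X = 83: dY/dX = 23·√83/166, Y = 23·√83

Elasticity = (23·√83/166) · (83 / (23·√83)) = 1/2

Interpretation: for a small percentage change in X, the percentage change in Y is approximately 0.50 times as large.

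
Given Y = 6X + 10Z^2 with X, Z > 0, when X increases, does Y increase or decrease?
Y increases

Taking the partial derivative:
∂Y/∂X = 6

∂Y/∂X = 6 > 0 (assuming positive values)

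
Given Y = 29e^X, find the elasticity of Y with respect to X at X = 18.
Elasticity = 18

Elasticity = (dY/dX) · (X/Y)

dY/dX = 29·e^X
At X = 18: dY/dX = 29·e^18, Y = 29·e^18

Elasticity = (29·e^18) · (18 / (29·e^18)) = 18

Interpretation: for a small percentage change in X, the percentage change in Y is approximately 18.00 times as large.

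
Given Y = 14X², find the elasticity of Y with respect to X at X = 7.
Elasticity = 2

Elasticity = (dY/dX) · (X/Y)

dY/dX = 28·X
At X = 7: dY/dX = 196, Y = 686

Elasticity = 196 · (7 / 686) = 2

Interpretation: for a small percentage change in X, the percentage change in Y is approximately 2.00 times as large.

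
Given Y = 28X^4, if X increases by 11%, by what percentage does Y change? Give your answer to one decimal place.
51.8%

For Y = 28X^4:
If X → X(1 + 0.11)
Then Y → Y · (1 + 0.11)^4
     ≈ Y · 1.5181

Percentage change = ((1 + 0.11)^4 − 1) × 100% ≈ 51.8%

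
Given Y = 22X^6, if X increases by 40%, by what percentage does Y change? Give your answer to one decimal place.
653.0%

For Y = 22X^6:
If X → X(1 + 0.4)
Then Y → Y · (1 + 0.4)^6
     ≈ Y · 7.5295

Percentage change = ((1 + 0.4)^6 − 1) × 100% ≈ 653.0%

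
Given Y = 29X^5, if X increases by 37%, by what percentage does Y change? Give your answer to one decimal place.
382.6%

For Y = 29X^5:
If X → X(1 + 0.37)
Then Y → Y · (1 + 0.37)^5
     ≈ Y · 4.8262

Percentage change = ((1 + 0.37)^5 − 1) × 100% ≈ 382.6%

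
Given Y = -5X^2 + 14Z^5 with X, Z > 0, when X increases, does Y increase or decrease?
Y decreases

Taking the partial derivative:
∂Y/∂X = -10X

∂Y/∂X = -10X < 0 (assuming positive values)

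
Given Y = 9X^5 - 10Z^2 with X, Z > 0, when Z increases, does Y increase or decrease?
Y decreases

Taking the partial derivative:
∂Y/∂Z = -20Z

∂Y/∂Z = -20Z < 0 (assuming positive values)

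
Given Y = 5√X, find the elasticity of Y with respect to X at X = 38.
Elasticity = 1/2

Elasticity = (dY/dX) · (X/Y)

dY/dX = 5/(2·√X)
At X = 38: dY/dX = 5·√38/76, Y = 5·√38

Elasticity = (5·√38/76) · (38 / (5·√38)) = 1/2

Interpretation: for a small percentage change in X, the percentage change in Y is approximately 0.50 times as large.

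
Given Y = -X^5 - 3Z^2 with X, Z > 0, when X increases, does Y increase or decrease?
Y decreases

Taking the partial derivative:
∂Y/∂X = -5X^4

∂Y/∂X = -5X^4 < 0 (assuming positive values)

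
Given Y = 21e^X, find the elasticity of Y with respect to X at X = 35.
Elasticity = 35

Elasticity = (dY/dX) · (X/Y)

dY/dX = 21·e^X
At X = 35: dY/dX = 21·e^35, Y = 21·e^35

Elasticity = (21·e^35) · (35 / (21·e^35)) = 35

Interpretation: for a small percentage change in X, the percentage change in Y is approximately 35.00 times as large.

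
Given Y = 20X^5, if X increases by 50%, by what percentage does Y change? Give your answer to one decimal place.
659.4%

For Y = 20X^5:
If X → X(1 + 0.5)
Then Y → Y · (1 + 0.5)^5
     ≈ Y · 7.5938

Percentage change = ((1 + 0.5)^5 − 1) × 100% ≈ 659.4%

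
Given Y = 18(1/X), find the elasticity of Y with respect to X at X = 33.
Elasticity = -1

Elasticity = (dY/dX) · (X/Y)

dY/dX = -18/X²
At X = 33: dY/dX = -2/121, Y = 6/11

Elasticity = (-2/121) · (33 / (6/11)) = -1

Interpretation: for a small percentage change in X, the percentage change in Y is approximately -1.00 times as large.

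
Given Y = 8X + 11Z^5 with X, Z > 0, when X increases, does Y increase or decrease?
Y increases

Taking the partial derivative:
∂Y/∂X = 8

∂Y/∂X = 8 > 0 (assuming positive values)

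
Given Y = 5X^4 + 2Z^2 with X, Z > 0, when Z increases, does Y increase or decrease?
Y increases

Taking the partial derivative:
∂Y/∂Z = 4Z

∂Y/∂Z = 4Z > 0 (assuming positive values)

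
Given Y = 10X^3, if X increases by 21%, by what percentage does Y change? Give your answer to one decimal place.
77.2%

For Y = 10X^3:
If X → X(1 + 0.21)
Then Y → Y · (1 + 0.21)^3
     ≈ Y · 1.7716

Percentage change = ((1 + 0.21)^3 − 1) × 100% ≈ 77.2%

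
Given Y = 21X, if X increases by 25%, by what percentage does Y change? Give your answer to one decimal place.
25.0%

For Y = 21X:
If X → X(1 + 0.25)
Then Y → Y · (1 + 0.25)^1
     = Y · 1.2500

Percentage change = ((1 + 0.25)^1 − 1) × 100% = 25.0%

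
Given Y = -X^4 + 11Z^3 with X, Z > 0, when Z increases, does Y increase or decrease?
Y increases

Taking the partial derivative:
∂Y/∂Z = 33Z^2

∂Y/∂Z = 33Z^2 > 0 (assuming positive values)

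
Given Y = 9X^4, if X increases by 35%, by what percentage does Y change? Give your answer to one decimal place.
232.2%

For Y = 9X^4:
If X → X(1 + 0.35)
Then Y → Y · (1 + 0.35)^4
     ≈ Y · 3.3215

Percentage change = ((1 + 0.35)^4 − 1) × 100% ≈ 232.2%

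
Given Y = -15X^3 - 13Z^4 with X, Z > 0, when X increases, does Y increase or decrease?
Y decreases

Taking the partial derivative:
∂Y/∂X = -45X^2

∂Y/∂X = -45X^2 < 0 (assuming positive values)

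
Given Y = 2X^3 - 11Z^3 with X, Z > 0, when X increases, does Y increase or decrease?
Y increases

Taking the partial derivative:
∂Y/∂X = 6X^2

∂Y/∂X = 6X^2 > 0 (assuming positive values)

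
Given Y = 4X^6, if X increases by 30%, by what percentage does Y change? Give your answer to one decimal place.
382.7%

For Y = 4X^6:
If X → X(1 + 0.3)
Then Y → Y · (1 + 0.3)^6
     ≈ Y · 4.8268

Percentage change = ((1 + 0.3)^6 − 1) × 100% ≈ 382.7%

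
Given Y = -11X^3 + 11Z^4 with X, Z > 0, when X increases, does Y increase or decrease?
Y decreases

Taking the partial derivative:
∂Y/∂X = -33X^2

∂Y/∂X = -33X^2 < 0 (assuming positive values)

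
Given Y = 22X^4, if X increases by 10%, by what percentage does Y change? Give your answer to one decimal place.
46.4%

For Y = 22X^4:
If X → X(1 + 0.1)
Then Y → Y · (1 + 0.1)^4
     = Y · 1.4641

Percentage change = ((1 + 0.1)^4 − 1) × 100% ≈ 46.4%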